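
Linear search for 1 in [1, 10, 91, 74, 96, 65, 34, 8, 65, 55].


i=0: 1==1 found!

Found at 0, 1 comps


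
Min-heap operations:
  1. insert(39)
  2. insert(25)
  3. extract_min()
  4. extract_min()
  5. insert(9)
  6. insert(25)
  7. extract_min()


insert(39) -> [39]
insert(25) -> [25, 39]
extract_min()->25, [39]
extract_min()->39, []
insert(9) -> [9]
insert(25) -> [9, 25]
extract_min()->9, [25]

Final heap: [25]


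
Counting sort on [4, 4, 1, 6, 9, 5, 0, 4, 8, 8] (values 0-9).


Input: [4, 4, 1, 6, 9, 5, 0, 4, 8, 8]
Counts: [1, 1, 0, 0, 3, 1, 1, 0, 2, 1]

Sorted: [0, 1, 4, 4, 4, 5, 6, 8, 8, 9]


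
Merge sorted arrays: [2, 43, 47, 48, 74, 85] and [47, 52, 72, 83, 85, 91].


Take 2 from A
Take 43 from A
Take 47 from A
Take 47 from B
Take 48 from A
Take 52 from B
Take 72 from B
Take 74 from A
Take 83 from B
Take 85 from A

Merged: [2, 43, 47, 47, 48, 52, 72, 74, 83, 85, 85, 91]


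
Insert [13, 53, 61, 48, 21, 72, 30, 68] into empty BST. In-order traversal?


Insert 13: root
Insert 53: R from 13
Insert 61: R from 13 -> R from 53
Insert 48: R from 13 -> L from 53
Insert 21: R from 13 -> L from 53 -> L from 48
Insert 72: R from 13 -> R from 53 -> R from 61
Insert 30: R from 13 -> L from 53 -> L from 48 -> R from 21
Insert 68: R from 13 -> R from 53 -> R from 61 -> L from 72

In-order: [13, 21, 30, 48, 53, 61, 68, 72]


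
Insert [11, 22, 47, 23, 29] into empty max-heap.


Insert 11: [11]
Insert 22: [22, 11]
Insert 47: [47, 11, 22]
Insert 23: [47, 23, 22, 11]
Insert 29: [47, 29, 22, 11, 23]

Final heap: [47, 29, 22, 11, 23]


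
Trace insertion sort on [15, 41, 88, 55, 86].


Initial: [15, 41, 88, 55, 86]
Insert 41: [15, 41, 88, 55, 86]
Insert 88: [15, 41, 88, 55, 86]
Insert 55: [15, 41, 55, 88, 86]
Insert 86: [15, 41, 55, 86, 88]

Sorted: [15, 41, 55, 86, 88]


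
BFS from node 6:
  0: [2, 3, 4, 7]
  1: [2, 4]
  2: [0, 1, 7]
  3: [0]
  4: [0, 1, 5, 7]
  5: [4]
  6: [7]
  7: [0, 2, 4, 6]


Visit 6, enqueue [7]
Visit 7, enqueue [0, 2, 4]
Visit 0, enqueue [3]
Visit 2, enqueue [1]
Visit 4, enqueue [5]
Visit 3, enqueue []
Visit 1, enqueue []
Visit 5, enqueue []

BFS order: [6, 7, 0, 2, 4, 3, 1, 5]


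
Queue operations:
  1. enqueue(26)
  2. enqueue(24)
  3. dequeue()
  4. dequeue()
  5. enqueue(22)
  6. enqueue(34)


enqueue(26) -> [26]
enqueue(24) -> [26, 24]
dequeue()->26, [24]
dequeue()->24, []
enqueue(22) -> [22]
enqueue(34) -> [22, 34]

Final queue: [22, 34]


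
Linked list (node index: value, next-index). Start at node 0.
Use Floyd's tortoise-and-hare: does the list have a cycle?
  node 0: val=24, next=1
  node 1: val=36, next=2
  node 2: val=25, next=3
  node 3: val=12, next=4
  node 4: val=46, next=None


Floyd's tortoise (slow, +1) and hare (fast, +2):
  init: slow=0, fast=0
  step 1: slow=1, fast=2
  step 2: slow=2, fast=4
  step 3: fast -> None, no cycle

Cycle: no


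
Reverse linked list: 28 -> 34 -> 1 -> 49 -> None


Step 1: curr=28, set curr.next=prev(None) | reversed so far: 28
Step 2: curr=34, set curr.next=prev(28) | reversed so far: 34 -> 28
Step 3: curr=1, set curr.next=prev(34) | reversed so far: 1 -> 34 -> 28
Step 4: curr=49, set curr.next=prev(1) | reversed so far: 49 -> 1 -> 34 -> 28

49 -> 1 -> 34 -> 28 -> None


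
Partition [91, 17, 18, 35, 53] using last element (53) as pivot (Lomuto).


Pivot: 53
  17 <= 53: swap -> [17, 91, 18, 35, 53]
  18 <= 53: swap -> [17, 18, 91, 35, 53]
  35 <= 53: swap -> [17, 18, 35, 91, 53]
Place pivot at 3: [17, 18, 35, 53, 91]

Partitioned: [17, 18, 35, 53, 91]


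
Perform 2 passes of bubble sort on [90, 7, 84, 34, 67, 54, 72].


Initial: [90, 7, 84, 34, 67, 54, 72]
Pass 1: [7, 84, 34, 67, 54, 72, 90] (6 swaps)
Pass 2: [7, 34, 67, 54, 72, 84, 90] (4 swaps)

After 2 passes: [7, 34, 67, 54, 72, 84, 90]


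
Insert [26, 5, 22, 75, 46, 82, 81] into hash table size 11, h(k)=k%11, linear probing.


Insert 26: h=4 -> slot 4
Insert 5: h=5 -> slot 5
Insert 22: h=0 -> slot 0
Insert 75: h=9 -> slot 9
Insert 46: h=2 -> slot 2
Insert 82: h=5, 1 probes -> slot 6
Insert 81: h=4, 3 probes -> slot 7

Table: [22, None, 46, None, 26, 5, 82, 81, None, 75, None]


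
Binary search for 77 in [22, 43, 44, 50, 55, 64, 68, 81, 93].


Step 1: lo=0, hi=8, mid=4, val=55
Step 2: lo=5, hi=8, mid=6, val=68
Step 3: lo=7, hi=8, mid=7, val=81

Not found


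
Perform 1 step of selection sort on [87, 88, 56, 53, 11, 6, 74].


Initial: [87, 88, 56, 53, 11, 6, 74]
Step 1: min=6 at 5
  Swap: [6, 88, 56, 53, 11, 87, 74]

After 1 step: [6, 88, 56, 53, 11, 87, 74]


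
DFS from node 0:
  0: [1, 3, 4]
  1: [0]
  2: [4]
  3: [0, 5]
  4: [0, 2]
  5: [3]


Visit 0, push [4, 3, 1]
Visit 1, push []
Visit 3, push [5]
Visit 5, push []
Visit 4, push [2]
Visit 2, push []

DFS order: [0, 1, 3, 5, 4, 2]


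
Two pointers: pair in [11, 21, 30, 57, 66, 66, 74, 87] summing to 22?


lo=0(11)+hi=7(87)=98
lo=0(11)+hi=6(74)=85
lo=0(11)+hi=5(66)=77
lo=0(11)+hi=4(66)=77
lo=0(11)+hi=3(57)=68
lo=0(11)+hi=2(30)=41
lo=0(11)+hi=1(21)=32

No pair found


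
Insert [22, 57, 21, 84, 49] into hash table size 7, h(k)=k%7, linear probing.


Insert 22: h=1 -> slot 1
Insert 57: h=1, 1 probes -> slot 2
Insert 21: h=0 -> slot 0
Insert 84: h=0, 3 probes -> slot 3
Insert 49: h=0, 4 probes -> slot 4

Table: [21, 22, 57, 84, 49, None, None]


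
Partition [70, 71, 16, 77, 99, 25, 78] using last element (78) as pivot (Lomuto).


Pivot: 78
  70 <= 78: advance i (no swap)
  71 <= 78: advance i (no swap)
  16 <= 78: advance i (no swap)
  77 <= 78: advance i (no swap)
  25 <= 78: swap -> [70, 71, 16, 77, 25, 99, 78]
Place pivot at 5: [70, 71, 16, 77, 25, 78, 99]

Partitioned: [70, 71, 16, 77, 25, 78, 99]


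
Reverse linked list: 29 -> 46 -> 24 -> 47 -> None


Step 1: curr=29, set curr.next=prev(None) | reversed so far: 29
Step 2: curr=46, set curr.next=prev(29) | reversed so far: 46 -> 29
Step 3: curr=24, set curr.next=prev(46) | reversed so far: 24 -> 46 -> 29
Step 4: curr=47, set curr.next=prev(24) | reversed so far: 47 -> 24 -> 46 -> 29

47 -> 24 -> 46 -> 29 -> None


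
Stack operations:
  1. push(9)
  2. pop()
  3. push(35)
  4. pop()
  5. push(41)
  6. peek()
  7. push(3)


push(9) -> [9]
pop()->9, []
push(35) -> [35]
pop()->35, []
push(41) -> [41]
peek()->41
push(3) -> [41, 3]

Final stack: [41, 3]


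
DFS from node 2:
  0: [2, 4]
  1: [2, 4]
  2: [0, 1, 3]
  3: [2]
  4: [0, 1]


Visit 2, push [3, 1, 0]
Visit 0, push [4]
Visit 4, push [1]
Visit 1, push []
Visit 3, push []

DFS order: [2, 0, 4, 1, 3]


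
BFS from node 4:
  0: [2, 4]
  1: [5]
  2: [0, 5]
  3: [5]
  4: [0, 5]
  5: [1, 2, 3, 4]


Visit 4, enqueue [0, 5]
Visit 0, enqueue [2]
Visit 5, enqueue [1, 3]
Visit 2, enqueue []
Visit 1, enqueue []
Visit 3, enqueue []

BFS order: [4, 0, 5, 2, 1, 3]


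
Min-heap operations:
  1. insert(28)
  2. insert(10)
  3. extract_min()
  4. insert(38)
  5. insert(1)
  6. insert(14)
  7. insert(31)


insert(28) -> [28]
insert(10) -> [10, 28]
extract_min()->10, [28]
insert(38) -> [28, 38]
insert(1) -> [1, 38, 28]
insert(14) -> [1, 14, 28, 38]
insert(31) -> [1, 14, 28, 38, 31]

Final heap: [1, 14, 28, 38, 31]


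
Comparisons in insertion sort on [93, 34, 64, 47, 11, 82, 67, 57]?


Algorithm: insertion sort
Input: [93, 34, 64, 47, 11, 82, 67, 57]
Sorted: [11, 34, 47, 57, 64, 67, 82, 93]

20


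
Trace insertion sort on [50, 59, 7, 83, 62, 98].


Initial: [50, 59, 7, 83, 62, 98]
Insert 59: [50, 59, 7, 83, 62, 98]
Insert 7: [7, 50, 59, 83, 62, 98]
Insert 83: [7, 50, 59, 83, 62, 98]
Insert 62: [7, 50, 59, 62, 83, 98]
Insert 98: [7, 50, 59, 62, 83, 98]

Sorted: [7, 50, 59, 62, 83, 98]


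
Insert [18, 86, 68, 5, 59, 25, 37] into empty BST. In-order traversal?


Insert 18: root
Insert 86: R from 18
Insert 68: R from 18 -> L from 86
Insert 5: L from 18
Insert 59: R from 18 -> L from 86 -> L from 68
Insert 25: R from 18 -> L from 86 -> L from 68 -> L from 59
Insert 37: R from 18 -> L from 86 -> L from 68 -> L from 59 -> R from 25

In-order: [5, 18, 25, 37, 59, 68, 86]


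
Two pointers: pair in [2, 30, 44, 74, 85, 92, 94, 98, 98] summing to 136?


lo=0(2)+hi=8(98)=100
lo=1(30)+hi=8(98)=128
lo=2(44)+hi=8(98)=142
lo=2(44)+hi=7(98)=142
lo=2(44)+hi=6(94)=138
lo=2(44)+hi=5(92)=136

Yes: 44+92=136


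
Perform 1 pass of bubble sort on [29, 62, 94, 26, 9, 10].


Initial: [29, 62, 94, 26, 9, 10]
Pass 1: [29, 62, 26, 9, 10, 94] (3 swaps)

After 1 pass: [29, 62, 26, 9, 10, 94]


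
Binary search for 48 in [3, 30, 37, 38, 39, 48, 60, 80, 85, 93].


Step 1: lo=0, hi=9, mid=4, val=39
Step 2: lo=5, hi=9, mid=7, val=80
Step 3: lo=5, hi=6, mid=5, val=48

Found at index 5


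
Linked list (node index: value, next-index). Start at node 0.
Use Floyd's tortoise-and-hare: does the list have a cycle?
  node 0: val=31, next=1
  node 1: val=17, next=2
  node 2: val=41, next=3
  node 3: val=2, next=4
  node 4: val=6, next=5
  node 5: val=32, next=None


Floyd's tortoise (slow, +1) and hare (fast, +2):
  init: slow=0, fast=0
  step 1: slow=1, fast=2
  step 2: slow=2, fast=4
  step 3: fast 4->5->None, no cycle

Cycle: no


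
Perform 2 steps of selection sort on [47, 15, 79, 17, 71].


Initial: [47, 15, 79, 17, 71]
Step 1: min=15 at 1
  Swap: [15, 47, 79, 17, 71]
Step 2: min=17 at 3
  Swap: [15, 17, 79, 47, 71]

After 2 steps: [15, 17, 79, 47, 71]


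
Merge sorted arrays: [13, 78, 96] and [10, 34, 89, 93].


Take 10 from B
Take 13 from A
Take 34 from B
Take 78 from A
Take 89 from B
Take 93 from B

Merged: [10, 13, 34, 78, 89, 93, 96]


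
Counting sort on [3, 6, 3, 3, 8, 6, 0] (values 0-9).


Input: [3, 6, 3, 3, 8, 6, 0]
Counts: [1, 0, 0, 3, 0, 0, 2, 0, 1, 0]

Sorted: [0, 3, 3, 3, 6, 6, 8]


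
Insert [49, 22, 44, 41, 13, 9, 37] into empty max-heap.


Insert 49: [49]
Insert 22: [49, 22]
Insert 44: [49, 22, 44]
Insert 41: [49, 41, 44, 22]
Insert 13: [49, 41, 44, 22, 13]
Insert 9: [49, 41, 44, 22, 13, 9]
Insert 37: [49, 41, 44, 22, 13, 9, 37]

Final heap: [49, 41, 44, 22, 13, 9, 37]


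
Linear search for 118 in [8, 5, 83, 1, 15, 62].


i=0: 8!=118
i=1: 5!=118
i=2: 83!=118
i=3: 1!=118
i=4: 15!=118
i=5: 62!=118

Not found, 6 comps


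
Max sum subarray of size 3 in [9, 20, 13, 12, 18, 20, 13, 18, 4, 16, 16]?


[0:3]: 42
[1:4]: 45
[2:5]: 43
[3:6]: 50
[4:7]: 51
[5:8]: 51
[6:9]: 35
[7:10]: 38
[8:11]: 36

Max: 51 at [4:7]


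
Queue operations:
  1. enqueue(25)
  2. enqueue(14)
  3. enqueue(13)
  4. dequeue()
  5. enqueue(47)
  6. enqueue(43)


enqueue(25) -> [25]
enqueue(14) -> [25, 14]
enqueue(13) -> [25, 14, 13]
dequeue()->25, [14, 13]
enqueue(47) -> [14, 13, 47]
enqueue(43) -> [14, 13, 47, 43]

Final queue: [14, 13, 47, 43]


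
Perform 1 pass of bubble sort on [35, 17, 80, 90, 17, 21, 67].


Initial: [35, 17, 80, 90, 17, 21, 67]
Pass 1: [17, 35, 80, 17, 21, 67, 90] (4 swaps)

After 1 pass: [17, 35, 80, 17, 21, 67, 90]


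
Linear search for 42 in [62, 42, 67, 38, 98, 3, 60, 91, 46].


i=0: 62!=42
i=1: 42==42 found!

Found at 1, 2 comps


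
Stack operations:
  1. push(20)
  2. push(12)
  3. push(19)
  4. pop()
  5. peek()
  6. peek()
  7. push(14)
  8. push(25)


push(20) -> [20]
push(12) -> [20, 12]
push(19) -> [20, 12, 19]
pop()->19, [20, 12]
peek()->12
peek()->12
push(14) -> [20, 12, 14]
push(25) -> [20, 12, 14, 25]

Final stack: [20, 12, 14, 25]


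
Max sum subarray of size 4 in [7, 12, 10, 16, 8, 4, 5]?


[0:4]: 45
[1:5]: 46
[2:6]: 38
[3:7]: 33

Max: 46 at [1:5]


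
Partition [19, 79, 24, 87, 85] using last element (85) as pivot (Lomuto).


Pivot: 85
  19 <= 85: advance i (no swap)
  79 <= 85: advance i (no swap)
  24 <= 85: advance i (no swap)
Place pivot at 3: [19, 79, 24, 85, 87]

Partitioned: [19, 79, 24, 85, 87]


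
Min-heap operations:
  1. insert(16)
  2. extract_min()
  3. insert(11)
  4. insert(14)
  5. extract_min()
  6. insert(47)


insert(16) -> [16]
extract_min()->16, []
insert(11) -> [11]
insert(14) -> [11, 14]
extract_min()->11, [14]
insert(47) -> [14, 47]

Final heap: [14, 47]


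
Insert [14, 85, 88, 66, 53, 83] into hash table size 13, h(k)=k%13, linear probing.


Insert 14: h=1 -> slot 1
Insert 85: h=7 -> slot 7
Insert 88: h=10 -> slot 10
Insert 66: h=1, 1 probes -> slot 2
Insert 53: h=1, 2 probes -> slot 3
Insert 83: h=5 -> slot 5

Table: [None, 14, 66, 53, None, 83, None, 85, None, None, 88, None, None]


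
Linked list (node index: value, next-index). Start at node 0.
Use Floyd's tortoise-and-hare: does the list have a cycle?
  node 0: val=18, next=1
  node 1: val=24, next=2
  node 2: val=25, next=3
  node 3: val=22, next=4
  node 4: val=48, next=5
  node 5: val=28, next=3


Floyd's tortoise (slow, +1) and hare (fast, +2):
  init: slow=0, fast=0
  step 1: slow=1, fast=2
  step 2: slow=2, fast=4
  step 3: slow=3, fast=3
  slow == fast at node 3: cycle detected

Cycle: yes


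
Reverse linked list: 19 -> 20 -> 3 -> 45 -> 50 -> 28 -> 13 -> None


Step 1: curr=19, set curr.next=prev(None) | reversed so far: 19
Step 2: curr=20, set curr.next=prev(19) | reversed so far: 20 -> 19
Step 3: curr=3, set curr.next=prev(20) | reversed so far: 3 -> 20 -> 19
Step 4: curr=45, set curr.next=prev(3) | reversed so far: 45 -> 3 -> 20 -> 19
Step 5: curr=50, set curr.next=prev(45) | reversed so far: 50 -> 45 -> 3 -> 20 -> 19
Step 6: curr=28, set curr.next=prev(50) | reversed so far: 28 -> 50 -> 45 -> 3 -> 20 -> 19
Step 7: curr=13, set curr.next=prev(28) | reversed so far: 13 -> 28 -> 50 -> 45 -> 3 -> 20 -> 19

13 -> 28 -> 50 -> 45 -> 3 -> 20 -> 19 -> None


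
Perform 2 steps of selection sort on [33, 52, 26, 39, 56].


Initial: [33, 52, 26, 39, 56]
Step 1: min=26 at 2
  Swap: [26, 52, 33, 39, 56]
Step 2: min=33 at 2
  Swap: [26, 33, 52, 39, 56]

After 2 steps: [26, 33, 52, 39, 56]


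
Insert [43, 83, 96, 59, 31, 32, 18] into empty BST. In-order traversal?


Insert 43: root
Insert 83: R from 43
Insert 96: R from 43 -> R from 83
Insert 59: R from 43 -> L from 83
Insert 31: L from 43
Insert 32: L from 43 -> R from 31
Insert 18: L from 43 -> L from 31

In-order: [18, 31, 32, 43, 59, 83, 96]


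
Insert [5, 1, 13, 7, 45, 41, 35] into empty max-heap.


Insert 5: [5]
Insert 1: [5, 1]
Insert 13: [13, 1, 5]
Insert 7: [13, 7, 5, 1]
Insert 45: [45, 13, 5, 1, 7]
Insert 41: [45, 13, 41, 1, 7, 5]
Insert 35: [45, 13, 41, 1, 7, 5, 35]

Final heap: [45, 13, 41, 1, 7, 5, 35]


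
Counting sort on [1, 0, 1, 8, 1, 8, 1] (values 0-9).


Input: [1, 0, 1, 8, 1, 8, 1]
Counts: [1, 4, 0, 0, 0, 0, 0, 0, 2, 0]

Sorted: [0, 1, 1, 1, 1, 8, 8]


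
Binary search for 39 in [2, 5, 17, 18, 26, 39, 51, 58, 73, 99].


Step 1: lo=0, hi=9, mid=4, val=26
Step 2: lo=5, hi=9, mid=7, val=58
Step 3: lo=5, hi=6, mid=5, val=39

Found at index 5


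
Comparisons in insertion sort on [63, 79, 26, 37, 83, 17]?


Algorithm: insertion sort
Input: [63, 79, 26, 37, 83, 17]
Sorted: [17, 26, 37, 63, 79, 83]

12


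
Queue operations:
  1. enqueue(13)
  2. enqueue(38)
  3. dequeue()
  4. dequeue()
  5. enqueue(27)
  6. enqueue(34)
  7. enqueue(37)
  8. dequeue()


enqueue(13) -> [13]
enqueue(38) -> [13, 38]
dequeue()->13, [38]
dequeue()->38, []
enqueue(27) -> [27]
enqueue(34) -> [27, 34]
enqueue(37) -> [27, 34, 37]
dequeue()->27, [34, 37]

Final queue: [34, 37]


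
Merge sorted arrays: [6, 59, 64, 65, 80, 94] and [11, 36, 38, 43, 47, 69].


Take 6 from A
Take 11 from B
Take 36 from B
Take 38 from B
Take 43 from B
Take 47 from B
Take 59 from A
Take 64 from A
Take 65 from A
Take 69 from B

Merged: [6, 11, 36, 38, 43, 47, 59, 64, 65, 69, 80, 94]


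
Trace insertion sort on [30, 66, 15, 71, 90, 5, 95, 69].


Initial: [30, 66, 15, 71, 90, 5, 95, 69]
Insert 66: [30, 66, 15, 71, 90, 5, 95, 69]
Insert 15: [15, 30, 66, 71, 90, 5, 95, 69]
Insert 71: [15, 30, 66, 71, 90, 5, 95, 69]
Insert 90: [15, 30, 66, 71, 90, 5, 95, 69]
Insert 5: [5, 15, 30, 66, 71, 90, 95, 69]
Insert 95: [5, 15, 30, 66, 71, 90, 95, 69]
Insert 69: [5, 15, 30, 66, 69, 71, 90, 95]

Sorted: [5, 15, 30, 66, 69, 71, 90, 95]


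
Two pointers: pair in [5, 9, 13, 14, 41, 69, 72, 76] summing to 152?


lo=0(5)+hi=7(76)=81
lo=1(9)+hi=7(76)=85
lo=2(13)+hi=7(76)=89
lo=3(14)+hi=7(76)=90
lo=4(41)+hi=7(76)=117
lo=5(69)+hi=7(76)=145
lo=6(72)+hi=7(76)=148

No pair found


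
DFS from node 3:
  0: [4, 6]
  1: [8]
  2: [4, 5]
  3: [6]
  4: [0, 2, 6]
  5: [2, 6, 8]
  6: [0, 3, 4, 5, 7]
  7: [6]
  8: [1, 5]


Visit 3, push [6]
Visit 6, push [7, 5, 4, 0]
Visit 0, push [4]
Visit 4, push [2]
Visit 2, push [5]
Visit 5, push [8]
Visit 8, push [1]
Visit 1, push []
Visit 7, push []

DFS order: [3, 6, 0, 4, 2, 5, 8, 1, 7]


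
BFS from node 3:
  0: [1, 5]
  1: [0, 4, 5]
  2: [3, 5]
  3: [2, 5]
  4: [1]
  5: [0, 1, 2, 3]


Visit 3, enqueue [2, 5]
Visit 2, enqueue []
Visit 5, enqueue [0, 1]
Visit 0, enqueue []
Visit 1, enqueue [4]
Visit 4, enqueue []

BFS order: [3, 2, 5, 0, 1, 4]


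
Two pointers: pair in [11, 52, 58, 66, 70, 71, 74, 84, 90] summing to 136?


lo=0(11)+hi=8(90)=101
lo=1(52)+hi=8(90)=142
lo=1(52)+hi=7(84)=136

Yes: 52+84=136


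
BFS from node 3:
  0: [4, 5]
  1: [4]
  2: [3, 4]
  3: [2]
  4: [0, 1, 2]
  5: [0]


Visit 3, enqueue [2]
Visit 2, enqueue [4]
Visit 4, enqueue [0, 1]
Visit 0, enqueue [5]
Visit 1, enqueue []
Visit 5, enqueue []

BFS order: [3, 2, 4, 0, 1, 5]


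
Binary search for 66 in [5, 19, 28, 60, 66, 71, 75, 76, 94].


Step 1: lo=0, hi=8, mid=4, val=66

Found at index 4


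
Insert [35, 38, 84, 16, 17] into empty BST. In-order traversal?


Insert 35: root
Insert 38: R from 35
Insert 84: R from 35 -> R from 38
Insert 16: L from 35
Insert 17: L from 35 -> R from 16

In-order: [16, 17, 35, 38, 84]


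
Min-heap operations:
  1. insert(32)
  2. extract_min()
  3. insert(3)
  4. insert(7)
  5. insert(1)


insert(32) -> [32]
extract_min()->32, []
insert(3) -> [3]
insert(7) -> [3, 7]
insert(1) -> [1, 7, 3]

Final heap: [1, 7, 3]


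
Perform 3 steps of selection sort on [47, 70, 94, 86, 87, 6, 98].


Initial: [47, 70, 94, 86, 87, 6, 98]
Step 1: min=6 at 5
  Swap: [6, 70, 94, 86, 87, 47, 98]
Step 2: min=47 at 5
  Swap: [6, 47, 94, 86, 87, 70, 98]
Step 3: min=70 at 5
  Swap: [6, 47, 70, 86, 87, 94, 98]

After 3 steps: [6, 47, 70, 86, 87, 94, 98]


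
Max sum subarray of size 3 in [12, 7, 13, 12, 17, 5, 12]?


[0:3]: 32
[1:4]: 32
[2:5]: 42
[3:6]: 34
[4:7]: 34

Max: 42 at [2:5]


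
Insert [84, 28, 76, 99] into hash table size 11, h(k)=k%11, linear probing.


Insert 84: h=7 -> slot 7
Insert 28: h=6 -> slot 6
Insert 76: h=10 -> slot 10
Insert 99: h=0 -> slot 0

Table: [99, None, None, None, None, None, 28, 84, None, None, 76]


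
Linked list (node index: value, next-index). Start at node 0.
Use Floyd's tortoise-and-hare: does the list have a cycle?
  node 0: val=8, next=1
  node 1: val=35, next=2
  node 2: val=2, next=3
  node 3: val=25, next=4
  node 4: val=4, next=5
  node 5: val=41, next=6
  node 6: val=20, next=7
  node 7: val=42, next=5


Floyd's tortoise (slow, +1) and hare (fast, +2):
  init: slow=0, fast=0
  step 1: slow=1, fast=2
  step 2: slow=2, fast=4
  step 3: slow=3, fast=6
  step 4: slow=4, fast=5
  step 5: slow=5, fast=7
  step 6: slow=6, fast=6
  slow == fast at node 6: cycle detected

Cycle: yes


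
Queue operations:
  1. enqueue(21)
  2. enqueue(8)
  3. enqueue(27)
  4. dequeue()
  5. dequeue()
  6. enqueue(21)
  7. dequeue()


enqueue(21) -> [21]
enqueue(8) -> [21, 8]
enqueue(27) -> [21, 8, 27]
dequeue()->21, [8, 27]
dequeue()->8, [27]
enqueue(21) -> [27, 21]
dequeue()->27, [21]

Final queue: [21]


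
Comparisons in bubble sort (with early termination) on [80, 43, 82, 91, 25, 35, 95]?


Algorithm: bubble sort (with early termination)
Input: [80, 43, 82, 91, 25, 35, 95]
Sorted: [25, 35, 43, 80, 82, 91, 95]

20


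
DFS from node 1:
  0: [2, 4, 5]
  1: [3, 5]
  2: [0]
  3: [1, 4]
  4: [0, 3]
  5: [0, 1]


Visit 1, push [5, 3]
Visit 3, push [4]
Visit 4, push [0]
Visit 0, push [5, 2]
Visit 2, push []
Visit 5, push []

DFS order: [1, 3, 4, 0, 2, 5]


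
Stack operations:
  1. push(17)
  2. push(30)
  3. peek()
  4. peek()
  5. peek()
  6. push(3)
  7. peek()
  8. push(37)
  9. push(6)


push(17) -> [17]
push(30) -> [17, 30]
peek()->30
peek()->30
peek()->30
push(3) -> [17, 30, 3]
peek()->3
push(37) -> [17, 30, 3, 37]
push(6) -> [17, 30, 3, 37, 6]

Final stack: [17, 30, 3, 37, 6]


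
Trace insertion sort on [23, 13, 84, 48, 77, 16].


Initial: [23, 13, 84, 48, 77, 16]
Insert 13: [13, 23, 84, 48, 77, 16]
Insert 84: [13, 23, 84, 48, 77, 16]
Insert 48: [13, 23, 48, 84, 77, 16]
Insert 77: [13, 23, 48, 77, 84, 16]
Insert 16: [13, 16, 23, 48, 77, 84]

Sorted: [13, 16, 23, 48, 77, 84]


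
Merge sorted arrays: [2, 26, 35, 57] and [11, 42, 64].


Take 2 from A
Take 11 from B
Take 26 from A
Take 35 from A
Take 42 from B
Take 57 from A

Merged: [2, 11, 26, 35, 42, 57, 64]


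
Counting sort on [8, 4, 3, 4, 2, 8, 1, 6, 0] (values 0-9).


Input: [8, 4, 3, 4, 2, 8, 1, 6, 0]
Counts: [1, 1, 1, 1, 2, 0, 1, 0, 2, 0]

Sorted: [0, 1, 2, 3, 4, 4, 6, 8, 8]


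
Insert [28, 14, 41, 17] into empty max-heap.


Insert 28: [28]
Insert 14: [28, 14]
Insert 41: [41, 14, 28]
Insert 17: [41, 17, 28, 14]

Final heap: [41, 17, 28, 14]


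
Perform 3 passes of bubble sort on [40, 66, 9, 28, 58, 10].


Initial: [40, 66, 9, 28, 58, 10]
Pass 1: [40, 9, 28, 58, 10, 66] (4 swaps)
Pass 2: [9, 28, 40, 10, 58, 66] (3 swaps)
Pass 3: [9, 28, 10, 40, 58, 66] (1 swaps)

After 3 passes: [9, 28, 10, 40, 58, 66]


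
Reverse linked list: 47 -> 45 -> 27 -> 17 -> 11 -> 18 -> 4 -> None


Step 1: curr=47, set curr.next=prev(None) | reversed so far: 47
Step 2: curr=45, set curr.next=prev(47) | reversed so far: 45 -> 47
Step 3: curr=27, set curr.next=prev(45) | reversed so far: 27 -> 45 -> 47
Step 4: curr=17, set curr.next=prev(27) | reversed so far: 17 -> 27 -> 45 -> 47
Step 5: curr=11, set curr.next=prev(17) | reversed so far: 11 -> 17 -> 27 -> 45 -> 47
Step 6: curr=18, set curr.next=prev(11) | reversed so far: 18 -> 11 -> 17 -> 27 -> 45 -> 47
Step 7: curr=4, set curr.next=prev(18) | reversed so far: 4 -> 18 -> 11 -> 17 -> 27 -> 45 -> 47

4 -> 18 -> 11 -> 17 -> 27 -> 45 -> 47 -> None


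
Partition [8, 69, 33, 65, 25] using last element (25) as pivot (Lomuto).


Pivot: 25
  8 <= 25: advance i (no swap)
Place pivot at 1: [8, 25, 33, 65, 69]

Partitioned: [8, 25, 33, 65, 69]


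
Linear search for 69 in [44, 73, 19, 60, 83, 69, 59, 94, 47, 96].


i=0: 44!=69
i=1: 73!=69
i=2: 19!=69
i=3: 60!=69
i=4: 83!=69
i=5: 69==69 found!

Found at 5, 6 comps


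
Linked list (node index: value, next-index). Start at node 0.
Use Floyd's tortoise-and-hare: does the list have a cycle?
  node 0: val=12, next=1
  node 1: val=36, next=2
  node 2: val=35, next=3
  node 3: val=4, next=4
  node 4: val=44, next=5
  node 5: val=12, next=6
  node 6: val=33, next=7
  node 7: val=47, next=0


Floyd's tortoise (slow, +1) and hare (fast, +2):
  init: slow=0, fast=0
  step 1: slow=1, fast=2
  step 2: slow=2, fast=4
  step 3: slow=3, fast=6
  step 4: slow=4, fast=0
  step 5: slow=5, fast=2
  step 6: slow=6, fast=4
  step 7: slow=7, fast=6
  step 8: slow=0, fast=0
  slow == fast at node 0: cycle detected

Cycle: yes


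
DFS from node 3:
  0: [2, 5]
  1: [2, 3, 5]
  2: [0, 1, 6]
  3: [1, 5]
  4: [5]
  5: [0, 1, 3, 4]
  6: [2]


Visit 3, push [5, 1]
Visit 1, push [5, 2]
Visit 2, push [6, 0]
Visit 0, push [5]
Visit 5, push [4]
Visit 4, push []
Visit 6, push []

DFS order: [3, 1, 2, 0, 5, 4, 6]


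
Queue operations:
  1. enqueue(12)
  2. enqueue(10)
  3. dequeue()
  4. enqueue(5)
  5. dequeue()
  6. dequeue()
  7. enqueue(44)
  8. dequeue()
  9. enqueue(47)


enqueue(12) -> [12]
enqueue(10) -> [12, 10]
dequeue()->12, [10]
enqueue(5) -> [10, 5]
dequeue()->10, [5]
dequeue()->5, []
enqueue(44) -> [44]
dequeue()->44, []
enqueue(47) -> [47]

Final queue: [47]


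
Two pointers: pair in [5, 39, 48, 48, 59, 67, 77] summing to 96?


lo=0(5)+hi=6(77)=82
lo=1(39)+hi=6(77)=116
lo=1(39)+hi=5(67)=106
lo=1(39)+hi=4(59)=98
lo=1(39)+hi=3(48)=87
lo=2(48)+hi=3(48)=96

Yes: 48+48=96


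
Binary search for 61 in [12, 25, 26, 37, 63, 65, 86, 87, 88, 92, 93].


Step 1: lo=0, hi=10, mid=5, val=65
Step 2: lo=0, hi=4, mid=2, val=26
Step 3: lo=3, hi=4, mid=3, val=37
Step 4: lo=4, hi=4, mid=4, val=63

Not found


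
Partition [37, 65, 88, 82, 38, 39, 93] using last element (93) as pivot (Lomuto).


Pivot: 93
  37 <= 93: advance i (no swap)
  65 <= 93: advance i (no swap)
  88 <= 93: advance i (no swap)
  82 <= 93: advance i (no swap)
  38 <= 93: advance i (no swap)
  39 <= 93: advance i (no swap)
Place pivot at 6: [37, 65, 88, 82, 38, 39, 93]

Partitioned: [37, 65, 88, 82, 38, 39, 93]


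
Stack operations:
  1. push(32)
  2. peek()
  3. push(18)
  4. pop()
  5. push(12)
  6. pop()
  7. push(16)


push(32) -> [32]
peek()->32
push(18) -> [32, 18]
pop()->18, [32]
push(12) -> [32, 12]
pop()->12, [32]
push(16) -> [32, 16]

Final stack: [32, 16]


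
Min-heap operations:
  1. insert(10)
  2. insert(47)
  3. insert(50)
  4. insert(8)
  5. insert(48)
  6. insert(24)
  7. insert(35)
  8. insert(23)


insert(10) -> [10]
insert(47) -> [10, 47]
insert(50) -> [10, 47, 50]
insert(8) -> [8, 10, 50, 47]
insert(48) -> [8, 10, 50, 47, 48]
insert(24) -> [8, 10, 24, 47, 48, 50]
insert(35) -> [8, 10, 24, 47, 48, 50, 35]
insert(23) -> [8, 10, 24, 23, 48, 50, 35, 47]

Final heap: [8, 10, 24, 23, 48, 50, 35, 47]


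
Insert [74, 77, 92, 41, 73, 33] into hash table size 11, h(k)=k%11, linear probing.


Insert 74: h=8 -> slot 8
Insert 77: h=0 -> slot 0
Insert 92: h=4 -> slot 4
Insert 41: h=8, 1 probes -> slot 9
Insert 73: h=7 -> slot 7
Insert 33: h=0, 1 probes -> slot 1

Table: [77, 33, None, None, 92, None, None, 73, 74, 41, None]


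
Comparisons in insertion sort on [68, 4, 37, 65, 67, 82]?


Algorithm: insertion sort
Input: [68, 4, 37, 65, 67, 82]
Sorted: [4, 37, 65, 67, 68, 82]

8


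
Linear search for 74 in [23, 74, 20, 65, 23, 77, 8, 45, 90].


i=0: 23!=74
i=1: 74==74 found!

Found at 1, 2 comps


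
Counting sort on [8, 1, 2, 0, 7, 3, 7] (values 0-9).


Input: [8, 1, 2, 0, 7, 3, 7]
Counts: [1, 1, 1, 1, 0, 0, 0, 2, 1, 0]

Sorted: [0, 1, 2, 3, 7, 7, 8]


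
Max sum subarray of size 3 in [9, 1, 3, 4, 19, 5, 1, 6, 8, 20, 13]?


[0:3]: 13
[1:4]: 8
[2:5]: 26
[3:6]: 28
[4:7]: 25
[5:8]: 12
[6:9]: 15
[7:10]: 34
[8:11]: 41

Max: 41 at [8:11]


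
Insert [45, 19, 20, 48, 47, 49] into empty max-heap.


Insert 45: [45]
Insert 19: [45, 19]
Insert 20: [45, 19, 20]
Insert 48: [48, 45, 20, 19]
Insert 47: [48, 47, 20, 19, 45]
Insert 49: [49, 47, 48, 19, 45, 20]

Final heap: [49, 47, 48, 19, 45, 20]


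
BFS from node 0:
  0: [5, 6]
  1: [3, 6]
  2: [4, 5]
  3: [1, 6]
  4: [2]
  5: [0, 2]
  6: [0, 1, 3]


Visit 0, enqueue [5, 6]
Visit 5, enqueue [2]
Visit 6, enqueue [1, 3]
Visit 2, enqueue [4]
Visit 1, enqueue []
Visit 3, enqueue []
Visit 4, enqueue []

BFS order: [0, 5, 6, 2, 1, 3, 4]


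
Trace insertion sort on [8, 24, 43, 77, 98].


Initial: [8, 24, 43, 77, 98]
Insert 24: [8, 24, 43, 77, 98]
Insert 43: [8, 24, 43, 77, 98]
Insert 77: [8, 24, 43, 77, 98]
Insert 98: [8, 24, 43, 77, 98]

Sorted: [8, 24, 43, 77, 98]


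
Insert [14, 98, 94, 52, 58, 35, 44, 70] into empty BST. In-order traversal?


Insert 14: root
Insert 98: R from 14
Insert 94: R from 14 -> L from 98
Insert 52: R from 14 -> L from 98 -> L from 94
Insert 58: R from 14 -> L from 98 -> L from 94 -> R from 52
Insert 35: R from 14 -> L from 98 -> L from 94 -> L from 52
Insert 44: R from 14 -> L from 98 -> L from 94 -> L from 52 -> R from 35
Insert 70: R from 14 -> L from 98 -> L from 94 -> R from 52 -> R from 58

In-order: [14, 35, 44, 52, 58, 70, 94, 98]


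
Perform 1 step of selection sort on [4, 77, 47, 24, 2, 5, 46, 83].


Initial: [4, 77, 47, 24, 2, 5, 46, 83]
Step 1: min=2 at 4
  Swap: [2, 77, 47, 24, 4, 5, 46, 83]

After 1 step: [2, 77, 47, 24, 4, 5, 46, 83]


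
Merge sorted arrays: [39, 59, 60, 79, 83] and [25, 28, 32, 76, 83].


Take 25 from B
Take 28 from B
Take 32 from B
Take 39 from A
Take 59 from A
Take 60 from A
Take 76 from B
Take 79 from A
Take 83 from A

Merged: [25, 28, 32, 39, 59, 60, 76, 79, 83, 83]


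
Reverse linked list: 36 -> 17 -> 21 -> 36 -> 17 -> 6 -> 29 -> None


Step 1: curr=36, set curr.next=prev(None) | reversed so far: 36
Step 2: curr=17, set curr.next=prev(36) | reversed so far: 17 -> 36
Step 3: curr=21, set curr.next=prev(17) | reversed so far: 21 -> 17 -> 36
Step 4: curr=36, set curr.next=prev(21) | reversed so far: 36 -> 21 -> 17 -> 36
Step 5: curr=17, set curr.next=prev(36) | reversed so far: 17 -> 36 -> 21 -> 17 -> 36
Step 6: curr=6, set curr.next=prev(17) | reversed so far: 6 -> 17 -> 36 -> 21 -> 17 -> 36
Step 7: curr=29, set curr.next=prev(6) | reversed so far: 29 -> 6 -> 17 -> 36 -> 21 -> 17 -> 36

29 -> 6 -> 17 -> 36 -> 21 -> 17 -> 36 -> None


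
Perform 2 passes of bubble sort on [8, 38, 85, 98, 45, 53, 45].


Initial: [8, 38, 85, 98, 45, 53, 45]
Pass 1: [8, 38, 85, 45, 53, 45, 98] (3 swaps)
Pass 2: [8, 38, 45, 53, 45, 85, 98] (3 swaps)

After 2 passes: [8, 38, 45, 53, 45, 85, 98]


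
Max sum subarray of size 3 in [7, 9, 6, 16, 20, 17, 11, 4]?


[0:3]: 22
[1:4]: 31
[2:5]: 42
[3:6]: 53
[4:7]: 48
[5:8]: 32

Max: 53 at [3:6]


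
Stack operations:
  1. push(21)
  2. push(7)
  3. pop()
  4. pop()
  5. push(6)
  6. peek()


push(21) -> [21]
push(7) -> [21, 7]
pop()->7, [21]
pop()->21, []
push(6) -> [6]
peek()->6

Final stack: [6]


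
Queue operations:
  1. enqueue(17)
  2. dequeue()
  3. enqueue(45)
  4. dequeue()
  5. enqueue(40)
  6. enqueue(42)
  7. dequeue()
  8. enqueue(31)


enqueue(17) -> [17]
dequeue()->17, []
enqueue(45) -> [45]
dequeue()->45, []
enqueue(40) -> [40]
enqueue(42) -> [40, 42]
dequeue()->40, [42]
enqueue(31) -> [42, 31]

Final queue: [42, 31]


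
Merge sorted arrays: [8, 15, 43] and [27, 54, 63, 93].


Take 8 from A
Take 15 from A
Take 27 from B
Take 43 from A

Merged: [8, 15, 27, 43, 54, 63, 93]


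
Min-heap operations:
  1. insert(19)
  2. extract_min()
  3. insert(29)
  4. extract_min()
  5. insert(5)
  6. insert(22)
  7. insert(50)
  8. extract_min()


insert(19) -> [19]
extract_min()->19, []
insert(29) -> [29]
extract_min()->29, []
insert(5) -> [5]
insert(22) -> [5, 22]
insert(50) -> [5, 22, 50]
extract_min()->5, [22, 50]

Final heap: [22, 50]


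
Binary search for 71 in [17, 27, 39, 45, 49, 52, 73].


Step 1: lo=0, hi=6, mid=3, val=45
Step 2: lo=4, hi=6, mid=5, val=52
Step 3: lo=6, hi=6, mid=6, val=73

Not found


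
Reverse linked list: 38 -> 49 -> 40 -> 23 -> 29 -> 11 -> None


Step 1: curr=38, set curr.next=prev(None) | reversed so far: 38
Step 2: curr=49, set curr.next=prev(38) | reversed so far: 49 -> 38
Step 3: curr=40, set curr.next=prev(49) | reversed so far: 40 -> 49 -> 38
Step 4: curr=23, set curr.next=prev(40) | reversed so far: 23 -> 40 -> 49 -> 38
Step 5: curr=29, set curr.next=prev(23) | reversed so far: 29 -> 23 -> 40 -> 49 -> 38
Step 6: curr=11, set curr.next=prev(29) | reversed so far: 11 -> 29 -> 23 -> 40 -> 49 -> 38

11 -> 29 -> 23 -> 40 -> 49 -> 38 -> None


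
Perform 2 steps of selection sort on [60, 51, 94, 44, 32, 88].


Initial: [60, 51, 94, 44, 32, 88]
Step 1: min=32 at 4
  Swap: [32, 51, 94, 44, 60, 88]
Step 2: min=44 at 3
  Swap: [32, 44, 94, 51, 60, 88]

After 2 steps: [32, 44, 94, 51, 60, 88]


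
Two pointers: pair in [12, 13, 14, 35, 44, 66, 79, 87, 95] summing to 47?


lo=0(12)+hi=8(95)=107
lo=0(12)+hi=7(87)=99
lo=0(12)+hi=6(79)=91
lo=0(12)+hi=5(66)=78
lo=0(12)+hi=4(44)=56
lo=0(12)+hi=3(35)=47

Yes: 12+35=47


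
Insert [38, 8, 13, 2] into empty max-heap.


Insert 38: [38]
Insert 8: [38, 8]
Insert 13: [38, 8, 13]
Insert 2: [38, 8, 13, 2]

Final heap: [38, 8, 13, 2]


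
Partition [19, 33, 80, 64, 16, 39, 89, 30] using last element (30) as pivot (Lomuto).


Pivot: 30
  19 <= 30: advance i (no swap)
  16 <= 30: swap -> [19, 16, 80, 64, 33, 39, 89, 30]
Place pivot at 2: [19, 16, 30, 64, 33, 39, 89, 80]

Partitioned: [19, 16, 30, 64, 33, 39, 89, 80]


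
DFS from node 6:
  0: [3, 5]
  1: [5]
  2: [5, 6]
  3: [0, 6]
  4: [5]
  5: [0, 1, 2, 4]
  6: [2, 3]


Visit 6, push [3, 2]
Visit 2, push [5]
Visit 5, push [4, 1, 0]
Visit 0, push [3]
Visit 3, push []
Visit 1, push []
Visit 4, push []

DFS order: [6, 2, 5, 0, 3, 1, 4]


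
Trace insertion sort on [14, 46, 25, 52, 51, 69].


Initial: [14, 46, 25, 52, 51, 69]
Insert 46: [14, 46, 25, 52, 51, 69]
Insert 25: [14, 25, 46, 52, 51, 69]
Insert 52: [14, 25, 46, 52, 51, 69]
Insert 51: [14, 25, 46, 51, 52, 69]
Insert 69: [14, 25, 46, 51, 52, 69]

Sorted: [14, 25, 46, 51, 52, 69]


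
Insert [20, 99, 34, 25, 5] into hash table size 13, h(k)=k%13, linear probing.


Insert 20: h=7 -> slot 7
Insert 99: h=8 -> slot 8
Insert 34: h=8, 1 probes -> slot 9
Insert 25: h=12 -> slot 12
Insert 5: h=5 -> slot 5

Table: [None, None, None, None, None, 5, None, 20, 99, 34, None, None, 25]


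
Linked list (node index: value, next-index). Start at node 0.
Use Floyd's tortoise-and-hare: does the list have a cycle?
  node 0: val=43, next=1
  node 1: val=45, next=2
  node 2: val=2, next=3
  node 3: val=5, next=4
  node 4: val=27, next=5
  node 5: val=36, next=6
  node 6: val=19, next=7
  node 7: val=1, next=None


Floyd's tortoise (slow, +1) and hare (fast, +2):
  init: slow=0, fast=0
  step 1: slow=1, fast=2
  step 2: slow=2, fast=4
  step 3: slow=3, fast=6
  step 4: fast 6->7->None, no cycle

Cycle: no


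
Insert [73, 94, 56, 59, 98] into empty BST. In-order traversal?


Insert 73: root
Insert 94: R from 73
Insert 56: L from 73
Insert 59: L from 73 -> R from 56
Insert 98: R from 73 -> R from 94

In-order: [56, 59, 73, 94, 98]


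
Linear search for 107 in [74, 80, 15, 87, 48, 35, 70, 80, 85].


i=0: 74!=107
i=1: 80!=107
i=2: 15!=107
i=3: 87!=107
i=4: 48!=107
i=5: 35!=107
i=6: 70!=107
i=7: 80!=107
i=8: 85!=107

Not found, 9 comps


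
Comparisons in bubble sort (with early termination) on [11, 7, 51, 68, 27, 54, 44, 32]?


Algorithm: bubble sort (with early termination)
Input: [11, 7, 51, 68, 27, 54, 44, 32]
Sorted: [7, 11, 27, 32, 44, 51, 54, 68]

25


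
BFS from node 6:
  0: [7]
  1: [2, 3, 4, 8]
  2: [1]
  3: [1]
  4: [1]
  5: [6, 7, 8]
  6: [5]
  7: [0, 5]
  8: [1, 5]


Visit 6, enqueue [5]
Visit 5, enqueue [7, 8]
Visit 7, enqueue [0]
Visit 8, enqueue [1]
Visit 0, enqueue []
Visit 1, enqueue [2, 3, 4]
Visit 2, enqueue []
Visit 3, enqueue []
Visit 4, enqueue []

BFS order: [6, 5, 7, 8, 0, 1, 2, 3, 4]


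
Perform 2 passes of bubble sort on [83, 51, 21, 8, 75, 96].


Initial: [83, 51, 21, 8, 75, 96]
Pass 1: [51, 21, 8, 75, 83, 96] (4 swaps)
Pass 2: [21, 8, 51, 75, 83, 96] (2 swaps)

After 2 passes: [21, 8, 51, 75, 83, 96]


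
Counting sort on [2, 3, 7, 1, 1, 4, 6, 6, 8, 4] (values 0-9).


Input: [2, 3, 7, 1, 1, 4, 6, 6, 8, 4]
Counts: [0, 2, 1, 1, 2, 0, 2, 1, 1, 0]

Sorted: [1, 1, 2, 3, 4, 4, 6, 6, 7, 8]


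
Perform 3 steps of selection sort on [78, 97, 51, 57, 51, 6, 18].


Initial: [78, 97, 51, 57, 51, 6, 18]
Step 1: min=6 at 5
  Swap: [6, 97, 51, 57, 51, 78, 18]
Step 2: min=18 at 6
  Swap: [6, 18, 51, 57, 51, 78, 97]
Step 3: min=51 at 2
  Swap: [6, 18, 51, 57, 51, 78, 97]

After 3 steps: [6, 18, 51, 57, 51, 78, 97]


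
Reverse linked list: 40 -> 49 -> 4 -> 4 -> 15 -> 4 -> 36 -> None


Step 1: curr=40, set curr.next=prev(None) | reversed so far: 40
Step 2: curr=49, set curr.next=prev(40) | reversed so far: 49 -> 40
Step 3: curr=4, set curr.next=prev(49) | reversed so far: 4 -> 49 -> 40
Step 4: curr=4, set curr.next=prev(4) | reversed so far: 4 -> 4 -> 49 -> 40
Step 5: curr=15, set curr.next=prev(4) | reversed so far: 15 -> 4 -> 4 -> 49 -> 40
Step 6: curr=4, set curr.next=prev(15) | reversed so far: 4 -> 15 -> 4 -> 4 -> 49 -> 40
Step 7: curr=36, set curr.next=prev(4) | reversed so far: 36 -> 4 -> 15 -> 4 -> 4 -> 49 -> 40

36 -> 4 -> 15 -> 4 -> 4 -> 49 -> 40 -> None


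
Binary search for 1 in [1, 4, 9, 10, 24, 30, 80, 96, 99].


Step 1: lo=0, hi=8, mid=4, val=24
Step 2: lo=0, hi=3, mid=1, val=4
Step 3: lo=0, hi=0, mid=0, val=1

Found at index 0


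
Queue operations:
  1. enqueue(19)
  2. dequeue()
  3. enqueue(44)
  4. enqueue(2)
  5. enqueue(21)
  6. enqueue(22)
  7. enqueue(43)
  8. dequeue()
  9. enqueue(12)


enqueue(19) -> [19]
dequeue()->19, []
enqueue(44) -> [44]
enqueue(2) -> [44, 2]
enqueue(21) -> [44, 2, 21]
enqueue(22) -> [44, 2, 21, 22]
enqueue(43) -> [44, 2, 21, 22, 43]
dequeue()->44, [2, 21, 22, 43]
enqueue(12) -> [2, 21, 22, 43, 12]

Final queue: [2, 21, 22, 43, 12]


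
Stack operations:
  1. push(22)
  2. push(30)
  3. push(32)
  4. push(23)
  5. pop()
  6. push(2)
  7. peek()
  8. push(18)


push(22) -> [22]
push(30) -> [22, 30]
push(32) -> [22, 30, 32]
push(23) -> [22, 30, 32, 23]
pop()->23, [22, 30, 32]
push(2) -> [22, 30, 32, 2]
peek()->2
push(18) -> [22, 30, 32, 2, 18]

Final stack: [22, 30, 32, 2, 18]


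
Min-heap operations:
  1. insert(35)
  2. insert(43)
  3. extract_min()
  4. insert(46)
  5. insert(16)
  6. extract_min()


insert(35) -> [35]
insert(43) -> [35, 43]
extract_min()->35, [43]
insert(46) -> [43, 46]
insert(16) -> [16, 46, 43]
extract_min()->16, [43, 46]

Final heap: [43, 46]


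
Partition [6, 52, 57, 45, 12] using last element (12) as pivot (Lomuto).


Pivot: 12
  6 <= 12: advance i (no swap)
Place pivot at 1: [6, 12, 57, 45, 52]

Partitioned: [6, 12, 57, 45, 52]


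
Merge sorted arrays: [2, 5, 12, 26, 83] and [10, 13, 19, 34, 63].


Take 2 from A
Take 5 from A
Take 10 from B
Take 12 from A
Take 13 from B
Take 19 from B
Take 26 from A
Take 34 from B
Take 63 from B

Merged: [2, 5, 10, 12, 13, 19, 26, 34, 63, 83]


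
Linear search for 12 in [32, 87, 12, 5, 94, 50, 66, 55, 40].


i=0: 32!=12
i=1: 87!=12
i=2: 12==12 found!

Found at 2, 3 comps


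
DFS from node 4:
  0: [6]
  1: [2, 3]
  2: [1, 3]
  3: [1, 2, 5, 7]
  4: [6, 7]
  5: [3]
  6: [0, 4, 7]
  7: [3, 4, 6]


Visit 4, push [7, 6]
Visit 6, push [7, 0]
Visit 0, push []
Visit 7, push [3]
Visit 3, push [5, 2, 1]
Visit 1, push [2]
Visit 2, push []
Visit 5, push []

DFS order: [4, 6, 0, 7, 3, 1, 2, 5]


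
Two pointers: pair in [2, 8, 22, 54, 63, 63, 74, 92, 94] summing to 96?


lo=0(2)+hi=8(94)=96

Yes: 2+94=96


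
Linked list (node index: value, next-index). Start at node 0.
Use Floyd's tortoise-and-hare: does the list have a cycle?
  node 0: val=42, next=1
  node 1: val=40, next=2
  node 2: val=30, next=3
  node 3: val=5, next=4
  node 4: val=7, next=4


Floyd's tortoise (slow, +1) and hare (fast, +2):
  init: slow=0, fast=0
  step 1: slow=1, fast=2
  step 2: slow=2, fast=4
  step 3: slow=3, fast=4
  step 4: slow=4, fast=4
  slow == fast at node 4: cycle detected

Cycle: yes


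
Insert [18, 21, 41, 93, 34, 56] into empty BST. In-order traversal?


Insert 18: root
Insert 21: R from 18
Insert 41: R from 18 -> R from 21
Insert 93: R from 18 -> R from 21 -> R from 41
Insert 34: R from 18 -> R from 21 -> L from 41
Insert 56: R from 18 -> R from 21 -> R from 41 -> L from 93

In-order: [18, 21, 34, 41, 56, 93]


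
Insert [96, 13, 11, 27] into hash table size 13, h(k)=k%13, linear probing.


Insert 96: h=5 -> slot 5
Insert 13: h=0 -> slot 0
Insert 11: h=11 -> slot 11
Insert 27: h=1 -> slot 1

Table: [13, 27, None, None, None, 96, None, None, None, None, None, 11, None]


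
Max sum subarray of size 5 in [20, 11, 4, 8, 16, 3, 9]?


[0:5]: 59
[1:6]: 42
[2:7]: 40

Max: 59 at [0:5]


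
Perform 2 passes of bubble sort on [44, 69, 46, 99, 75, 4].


Initial: [44, 69, 46, 99, 75, 4]
Pass 1: [44, 46, 69, 75, 4, 99] (3 swaps)
Pass 2: [44, 46, 69, 4, 75, 99] (1 swaps)

After 2 passes: [44, 46, 69, 4, 75, 99]


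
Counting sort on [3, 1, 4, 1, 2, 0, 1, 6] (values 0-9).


Input: [3, 1, 4, 1, 2, 0, 1, 6]
Counts: [1, 3, 1, 1, 1, 0, 1, 0, 0, 0]

Sorted: [0, 1, 1, 1, 2, 3, 4, 6]


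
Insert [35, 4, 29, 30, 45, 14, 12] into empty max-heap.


Insert 35: [35]
Insert 4: [35, 4]
Insert 29: [35, 4, 29]
Insert 30: [35, 30, 29, 4]
Insert 45: [45, 35, 29, 4, 30]
Insert 14: [45, 35, 29, 4, 30, 14]
Insert 12: [45, 35, 29, 4, 30, 14, 12]

Final heap: [45, 35, 29, 4, 30, 14, 12]
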